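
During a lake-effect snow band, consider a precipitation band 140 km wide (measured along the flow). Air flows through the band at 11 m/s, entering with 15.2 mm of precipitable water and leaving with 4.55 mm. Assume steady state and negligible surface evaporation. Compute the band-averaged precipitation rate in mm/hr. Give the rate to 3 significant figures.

R ≈ 3.01 mm/hr

Column moisture flux per unit crosswind length is F = V × PW.
Inflow: F_in = 11 × 15.2 = 167.2 mm·m/s
Outflow: F_out = 11 × 4.55 = 50.05 mm·m/s
Steady-state rate R = (F_in − F_out)/L = (167.2 − 50.05) / 140000 m = 8.368e-04 mm/s.
R = 8.368e-04 × 3600 = 3.01 mm/hr.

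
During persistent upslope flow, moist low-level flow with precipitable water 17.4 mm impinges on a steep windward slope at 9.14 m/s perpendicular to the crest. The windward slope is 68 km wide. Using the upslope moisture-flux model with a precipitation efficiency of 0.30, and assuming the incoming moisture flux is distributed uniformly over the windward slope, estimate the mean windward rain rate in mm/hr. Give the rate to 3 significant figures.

Incoming column moisture flux per unit ridge length: F = V × PW = 9.14 × 17.4 = 159.036 mm·m/s.
Spread over the 68 km slope with efficiency ε = 0.30: R = ε·F/W = 0.30 × 159.036 / 68000 m = 7.016e-04 mm/s.
R = 7.016e-04 × 3600 = 2.53 mm/hr.

R ≈ 2.53 mm/hr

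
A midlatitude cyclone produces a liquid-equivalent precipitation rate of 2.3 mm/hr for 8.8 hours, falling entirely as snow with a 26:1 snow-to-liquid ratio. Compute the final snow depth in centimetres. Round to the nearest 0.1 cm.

Liquid-equivalent depth = 2.3 × 8.8 = 20.24 mm.
Snow depth = 20.24 mm × 26 = 526.24 mm = 52.6 cm.

snow depth ≈ 52.6 cm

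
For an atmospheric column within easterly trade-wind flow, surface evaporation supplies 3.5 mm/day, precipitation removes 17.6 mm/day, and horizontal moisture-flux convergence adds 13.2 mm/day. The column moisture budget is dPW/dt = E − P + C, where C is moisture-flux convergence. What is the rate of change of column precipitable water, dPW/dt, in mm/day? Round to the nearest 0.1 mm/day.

dPW/dt = E − P + C = 3.5 − 17.6 + (13.2) = -0.9 mm/day.

dPW/dt ≈ -0.9 mm/day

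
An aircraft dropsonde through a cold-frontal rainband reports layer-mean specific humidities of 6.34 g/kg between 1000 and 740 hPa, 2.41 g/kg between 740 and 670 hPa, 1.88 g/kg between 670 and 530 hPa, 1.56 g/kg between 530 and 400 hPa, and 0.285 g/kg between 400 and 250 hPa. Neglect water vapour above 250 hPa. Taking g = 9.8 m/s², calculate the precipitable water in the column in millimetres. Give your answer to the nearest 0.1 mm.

PW ≈ 23.7 mm

Precipitable water is the column-integrated vapour mass per unit area: PW = (1/g) Σ q̄ Δp, with q in kg/kg and Δp in Pa (1 kg/m² of water = 1 mm).
Layer 1000–740 hPa: Δp = 260 hPa = 26000 Pa, q̄ = 0.00634 kg/kg → 0.00634 × 26000 / 9.8 = 16.82 mm
Layer 740–670 hPa: Δp = 70 hPa = 7000 Pa, q̄ = 0.00241 kg/kg → 0.00241 × 7000 / 9.8 = 1.72 mm
Layer 670–530 hPa: Δp = 140 hPa = 14000 Pa, q̄ = 0.00188 kg/kg → 0.00188 × 14000 / 9.8 = 2.69 mm
Layer 530–400 hPa: Δp = 130 hPa = 13000 Pa, q̄ = 0.00156 kg/kg → 0.00156 × 13000 / 9.8 = 2.07 mm
Layer 400–250 hPa: Δp = 150 hPa = 15000 Pa, q̄ = 0.000285 kg/kg → 0.000285 × 15000 / 9.8 = 0.44 mm
PW = 16.82 + 1.72 + 2.69 + 2.07 + 0.44 = 23.74 ≈ 23.7 mm.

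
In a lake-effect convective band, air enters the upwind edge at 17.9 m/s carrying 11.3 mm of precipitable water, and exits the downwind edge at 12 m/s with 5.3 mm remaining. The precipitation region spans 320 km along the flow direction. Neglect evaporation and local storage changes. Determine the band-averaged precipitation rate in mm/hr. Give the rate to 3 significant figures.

R ≈ 1.56 mm/hr

Column moisture flux per unit crosswind length is F = V × PW.
Inflow: F_in = 17.9 × 11.3 = 202.27 mm·m/s
Outflow: F_out = 12 × 5.3 = 63.6 mm·m/s
Steady-state rate R = (F_in − F_out)/L = (202.27 − 63.6) / 320000 m = 4.333e-04 mm/s.
R = 4.333e-04 × 3600 = 1.56 mm/hr.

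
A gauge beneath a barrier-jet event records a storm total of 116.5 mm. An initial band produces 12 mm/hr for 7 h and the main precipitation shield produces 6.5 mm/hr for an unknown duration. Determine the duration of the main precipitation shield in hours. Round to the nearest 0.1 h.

duration ≈ 5.0 h

Known phases: 12 × 7 = 84 mm.
Remaining depth = 116.5 − 84 = 32.5 mm.
Duration = 32.5 / 6.5 = 5.0 h.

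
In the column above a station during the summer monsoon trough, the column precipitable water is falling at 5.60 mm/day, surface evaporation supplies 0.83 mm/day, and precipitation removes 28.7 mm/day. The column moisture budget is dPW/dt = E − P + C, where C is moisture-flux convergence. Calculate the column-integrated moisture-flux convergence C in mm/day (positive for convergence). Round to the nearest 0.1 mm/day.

C ≈ 22.3 mm/day

dPW/dt = -5.60 mm/day.
C = dPW/dt − E + P = (-5.60) − 0.83 + 28.7 = 22.3 mm/day.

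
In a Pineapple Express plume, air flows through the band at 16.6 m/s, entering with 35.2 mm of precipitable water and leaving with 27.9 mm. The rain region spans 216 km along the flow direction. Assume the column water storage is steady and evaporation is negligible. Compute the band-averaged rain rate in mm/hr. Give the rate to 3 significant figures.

R ≈ 2.02 mm/hr

Column moisture flux per unit crosswind length is F = V × PW.
Inflow: F_in = 16.6 × 35.2 = 584.32 mm·m/s
Outflow: F_out = 16.6 × 27.9 = 463.14 mm·m/s
Steady-state rate R = (F_in − F_out)/L = (584.32 − 463.14) / 216000 m = 5.610e-04 mm/s.
R = 5.610e-04 × 3600 = 2.02 mm/hr.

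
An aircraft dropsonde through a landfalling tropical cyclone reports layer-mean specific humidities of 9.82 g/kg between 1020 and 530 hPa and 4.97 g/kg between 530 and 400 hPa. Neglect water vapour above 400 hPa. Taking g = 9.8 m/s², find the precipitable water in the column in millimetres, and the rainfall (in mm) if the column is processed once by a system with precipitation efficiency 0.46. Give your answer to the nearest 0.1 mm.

PW ≈ 55.7 mm; rainfall ≈ 25.6 mm

Precipitable water is the column-integrated vapour mass per unit area: PW = (1/g) Σ q̄ Δp, with q in kg/kg and Δp in Pa (1 kg/m² of water = 1 mm).
Layer 1020–530 hPa: Δp = 490 hPa = 49000 Pa, q̄ = 0.00982 kg/kg → 0.00982 × 49000 / 9.8 = 49.10 mm
Layer 530–400 hPa: Δp = 130 hPa = 13000 Pa, q̄ = 0.00497 kg/kg → 0.00497 × 13000 / 9.8 = 6.59 mm
PW = 49.10 + 6.59 = 55.69 ≈ 55.7 mm.
Rainfall = ε × PW = 0.46 × 55.7 = 25.6 mm.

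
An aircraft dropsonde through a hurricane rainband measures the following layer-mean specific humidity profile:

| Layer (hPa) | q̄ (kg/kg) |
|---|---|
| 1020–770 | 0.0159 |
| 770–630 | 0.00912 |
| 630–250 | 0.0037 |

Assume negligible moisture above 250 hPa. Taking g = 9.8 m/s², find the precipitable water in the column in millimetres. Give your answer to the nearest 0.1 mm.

PW ≈ 67.9 mm

Precipitable water is the column-integrated vapour mass per unit area: PW = (1/g) Σ q̄ Δp, with q in kg/kg and Δp in Pa (1 kg/m² of water = 1 mm).
Layer 1020–770 hPa: Δp = 250 hPa = 25000 Pa, q̄ = 0.0159 kg/kg → 0.0159 × 25000 / 9.8 = 40.56 mm
Layer 770–630 hPa: Δp = 140 hPa = 14000 Pa, q̄ = 0.00912 kg/kg → 0.00912 × 14000 / 9.8 = 13.03 mm
Layer 630–250 hPa: Δp = 380 hPa = 38000 Pa, q̄ = 0.0037 kg/kg → 0.0037 × 38000 / 9.8 = 14.35 mm
PW = 40.56 + 13.03 + 14.35 = 67.94 ≈ 67.9 mm.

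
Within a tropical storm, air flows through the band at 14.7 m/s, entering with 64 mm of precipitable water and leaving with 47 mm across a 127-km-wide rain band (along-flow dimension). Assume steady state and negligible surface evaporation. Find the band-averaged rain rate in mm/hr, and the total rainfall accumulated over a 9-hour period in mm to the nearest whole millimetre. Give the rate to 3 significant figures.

Column moisture flux per unit crosswind length is F = V × PW.
Inflow: F_in = 14.7 × 64 = 940.8 mm·m/s
Outflow: F_out = 14.7 × 47 = 690.9 mm·m/s
Steady-state rate R = (F_in − F_out)/L = (940.8 − 690.9) / 127000 m = 1.968e-03 mm/s.
R = 1.968e-03 × 3600 = 7.08 mm/hr.
Over 9 h: total = 7.08 × 9 = 63.72 ≈ 64 mm.

R ≈ 7.08 mm/hr; total ≈ 64 mm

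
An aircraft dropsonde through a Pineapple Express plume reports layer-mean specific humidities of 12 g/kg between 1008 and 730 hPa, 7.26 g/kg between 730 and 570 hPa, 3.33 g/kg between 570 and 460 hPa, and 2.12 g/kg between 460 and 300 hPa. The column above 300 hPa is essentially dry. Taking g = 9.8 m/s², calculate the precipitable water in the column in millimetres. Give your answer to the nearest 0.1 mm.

Precipitable water is the column-integrated vapour mass per unit area: PW = (1/g) Σ q̄ Δp, with q in kg/kg and Δp in Pa (1 kg/m² of water = 1 mm).
Layer 1008–730 hPa: Δp = 278 hPa = 27800 Pa, q̄ = 0.012 kg/kg → 0.012 × 27800 / 9.8 = 34.04 mm
Layer 730–570 hPa: Δp = 160 hPa = 16000 Pa, q̄ = 0.00726 kg/kg → 0.00726 × 16000 / 9.8 = 11.85 mm
Layer 570–460 hPa: Δp = 110 hPa = 11000 Pa, q̄ = 0.00333 kg/kg → 0.00333 × 11000 / 9.8 = 3.74 mm
Layer 460–300 hPa: Δp = 160 hPa = 16000 Pa, q̄ = 0.00212 kg/kg → 0.00212 × 16000 / 9.8 = 3.46 mm
PW = 34.04 + 11.85 + 3.74 + 3.46 = 53.09 ≈ 53.1 mm.

PW ≈ 53.1 mm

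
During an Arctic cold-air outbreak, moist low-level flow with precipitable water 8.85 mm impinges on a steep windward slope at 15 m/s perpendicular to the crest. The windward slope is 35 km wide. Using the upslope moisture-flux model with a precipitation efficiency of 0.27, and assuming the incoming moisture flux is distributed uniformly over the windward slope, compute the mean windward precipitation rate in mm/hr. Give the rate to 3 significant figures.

Incoming column moisture flux per unit ridge length: F = V × PW = 15 × 8.85 = 132.75 mm·m/s.
Spread over the 35 km slope with efficiency ε = 0.27: R = ε·F/W = 0.27 × 132.75 / 35000 m = 1.024e-03 mm/s.
R = 1.024e-03 × 3600 = 3.69 mm/hr.

R ≈ 3.69 mm/hr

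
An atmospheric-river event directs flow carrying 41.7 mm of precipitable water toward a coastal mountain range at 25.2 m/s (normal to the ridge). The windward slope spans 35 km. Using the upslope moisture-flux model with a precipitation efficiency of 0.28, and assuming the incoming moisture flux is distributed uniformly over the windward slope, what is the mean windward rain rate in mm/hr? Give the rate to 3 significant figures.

R ≈ 30.3 mm/hr

Incoming column moisture flux per unit ridge length: F = V × PW = 25.2 × 41.7 = 1050.84 mm·m/s.
Spread over the 35 km slope with efficiency ε = 0.28: R = ε·F/W = 0.28 × 1050.84 / 35000 m = 8.407e-03 mm/s.
R = 8.407e-03 × 3600 = 30.3 mm/hr.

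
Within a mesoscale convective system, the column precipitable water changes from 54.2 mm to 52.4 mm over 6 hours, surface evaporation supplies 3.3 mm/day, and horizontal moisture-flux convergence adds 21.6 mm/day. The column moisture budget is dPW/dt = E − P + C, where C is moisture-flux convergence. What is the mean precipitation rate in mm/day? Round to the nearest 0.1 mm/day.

P ≈ 32.1 mm/day

dPW/dt = (52.4 − 54.2) mm / (6/24 day) = -7.200 mm/day.
P = E + C − dPW/dt = 3.3 + (21.6) − (-7.200) = 32.1 mm/day.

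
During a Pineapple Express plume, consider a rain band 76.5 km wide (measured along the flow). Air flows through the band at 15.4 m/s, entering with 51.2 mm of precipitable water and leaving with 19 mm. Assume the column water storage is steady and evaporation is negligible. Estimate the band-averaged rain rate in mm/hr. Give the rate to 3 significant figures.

Column moisture flux per unit crosswind length is F = V × PW.
Inflow: F_in = 15.4 × 51.2 = 788.48 mm·m/s
Outflow: F_out = 15.4 × 19 = 292.6 mm·m/s
Steady-state rate R = (F_in − F_out)/L = (788.48 − 292.6) / 76500 m = 6.482e-03 mm/s.
R = 6.482e-03 × 3600 = 23.3 mm/hr.

R ≈ 23.3 mm/hr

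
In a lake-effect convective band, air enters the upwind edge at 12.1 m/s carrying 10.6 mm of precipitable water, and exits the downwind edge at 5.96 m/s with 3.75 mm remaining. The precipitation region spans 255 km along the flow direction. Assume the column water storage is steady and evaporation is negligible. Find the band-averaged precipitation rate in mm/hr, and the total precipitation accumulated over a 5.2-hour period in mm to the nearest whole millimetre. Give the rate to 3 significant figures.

R ≈ 1.50 mm/hr; total ≈ 8 mm

Column moisture flux per unit crosswind length is F = V × PW.
Inflow: F_in = 12.1 × 10.6 = 128.26 mm·m/s
Outflow: F_out = 5.96 × 3.75 = 22.35 mm·m/s
Steady-state rate R = (F_in − F_out)/L = (128.26 − 22.35) / 255000 m = 4.153e-04 mm/s.
R = 4.153e-04 × 3600 = 1.50 mm/hr.
Over 5.2 h: total = 1.50 × 5.2 = 7.8 ≈ 8 mm.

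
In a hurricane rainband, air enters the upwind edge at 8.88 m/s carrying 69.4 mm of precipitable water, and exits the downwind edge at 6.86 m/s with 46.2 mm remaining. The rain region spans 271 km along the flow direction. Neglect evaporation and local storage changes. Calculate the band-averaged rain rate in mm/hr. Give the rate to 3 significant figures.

R ≈ 3.98 mm/hr

Column moisture flux per unit crosswind length is F = V × PW.
Inflow: F_in = 8.88 × 69.4 = 616.272 mm·m/s
Outflow: F_out = 6.86 × 46.2 = 316.932 mm·m/s
Steady-state rate R = (F_in − F_out)/L = (616.272 − 316.932) / 271000 m = 1.105e-03 mm/s.
R = 1.105e-03 × 3600 = 3.98 mm/hr.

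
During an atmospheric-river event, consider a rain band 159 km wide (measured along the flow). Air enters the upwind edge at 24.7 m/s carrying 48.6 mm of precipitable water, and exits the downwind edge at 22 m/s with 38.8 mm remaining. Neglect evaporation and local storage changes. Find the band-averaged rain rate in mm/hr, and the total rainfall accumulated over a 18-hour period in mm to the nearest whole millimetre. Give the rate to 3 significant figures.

Column moisture flux per unit crosswind length is F = V × PW.
Inflow: F_in = 24.7 × 48.6 = 1200.42 mm·m/s
Outflow: F_out = 22 × 38.8 = 853.6 mm·m/s
Steady-state rate R = (F_in − F_out)/L = (1200.42 − 853.6) / 159000 m = 2.181e-03 mm/s.
R = 2.181e-03 × 3600 = 7.85 mm/hr.
Over 18 h: total = 7.85 × 18 = 141.3 ≈ 141 mm.

R ≈ 7.85 mm/hr; total ≈ 141 mm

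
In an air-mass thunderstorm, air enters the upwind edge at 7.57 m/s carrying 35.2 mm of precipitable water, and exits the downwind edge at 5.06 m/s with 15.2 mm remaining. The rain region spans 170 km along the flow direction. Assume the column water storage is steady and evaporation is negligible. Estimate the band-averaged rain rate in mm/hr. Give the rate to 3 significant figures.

R ≈ 4.01 mm/hr

Column moisture flux per unit crosswind length is F = V × PW.
Inflow: F_in = 7.57 × 35.2 = 266.464 mm·m/s
Outflow: F_out = 5.06 × 15.2 = 76.912 mm·m/s
Steady-state rate R = (F_in − F_out)/L = (266.464 − 76.912) / 170000 m = 1.115e-03 mm/s.
R = 1.115e-03 × 3600 = 4.01 mm/hr.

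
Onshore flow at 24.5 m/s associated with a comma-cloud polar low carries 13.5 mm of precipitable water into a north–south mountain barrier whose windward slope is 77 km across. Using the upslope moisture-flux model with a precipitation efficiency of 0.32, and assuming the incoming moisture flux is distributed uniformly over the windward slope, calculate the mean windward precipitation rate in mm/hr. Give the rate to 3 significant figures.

Incoming column moisture flux per unit ridge length: F = V × PW = 24.5 × 13.5 = 330.75 mm·m/s.
Spread over the 77 km slope with efficiency ε = 0.32: R = ε·F/W = 0.32 × 330.75 / 77000 m = 1.375e-03 mm/s.
R = 1.375e-03 × 3600 = 4.95 mm/hr.

R ≈ 4.95 mm/hr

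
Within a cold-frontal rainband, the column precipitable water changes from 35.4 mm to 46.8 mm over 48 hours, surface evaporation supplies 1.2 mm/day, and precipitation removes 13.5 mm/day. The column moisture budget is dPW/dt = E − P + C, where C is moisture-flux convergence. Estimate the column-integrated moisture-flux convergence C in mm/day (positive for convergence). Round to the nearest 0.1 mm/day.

dPW/dt = (46.8 − 35.4) mm / (48/24 day) = +5.700 mm/day.
C = dPW/dt − E + P = (+5.700) − 1.2 + 13.5 = 18.0 mm/day.

C ≈ 18.0 mm/day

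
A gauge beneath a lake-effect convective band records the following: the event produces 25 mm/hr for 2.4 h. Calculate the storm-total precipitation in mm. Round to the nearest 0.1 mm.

Total = Σ Rᵢ Δtᵢ = 25 × 2.4
      = 60 = 60.0 mm.

total ≈ 60.0 mm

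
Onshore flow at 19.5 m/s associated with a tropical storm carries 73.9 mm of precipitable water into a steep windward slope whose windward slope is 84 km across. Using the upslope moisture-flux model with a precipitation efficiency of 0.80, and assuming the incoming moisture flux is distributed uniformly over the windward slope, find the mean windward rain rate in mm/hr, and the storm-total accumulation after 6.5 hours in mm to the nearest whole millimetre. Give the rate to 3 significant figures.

Incoming column moisture flux per unit ridge length: F = V × PW = 19.5 × 73.9 = 1441.05 mm·m/s.
Spread over the 84 km slope with efficiency ε = 0.80: R = ε·F/W = 0.80 × 1441.05 / 84000 m = 1.372e-02 mm/s.
R = 1.372e-02 × 3600 = 49.4 mm/hr.
Over 6.5 h: total = 49.4 × 6.5 = 321.1 ≈ 321 mm.

R ≈ 49.4 mm/hr; total ≈ 321 mm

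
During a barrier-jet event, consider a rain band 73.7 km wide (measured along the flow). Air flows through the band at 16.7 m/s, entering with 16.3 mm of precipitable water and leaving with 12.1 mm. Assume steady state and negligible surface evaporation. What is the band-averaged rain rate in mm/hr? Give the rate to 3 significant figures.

Column moisture flux per unit crosswind length is F = V × PW.
Inflow: F_in = 16.7 × 16.3 = 272.21 mm·m/s
Outflow: F_out = 16.7 × 12.1 = 202.07 mm·m/s
Steady-state rate R = (F_in − F_out)/L = (272.21 − 202.07) / 73700 m = 9.517e-04 mm/s.
R = 9.517e-04 × 3600 = 3.43 mm/hr.

R ≈ 3.43 mm/hr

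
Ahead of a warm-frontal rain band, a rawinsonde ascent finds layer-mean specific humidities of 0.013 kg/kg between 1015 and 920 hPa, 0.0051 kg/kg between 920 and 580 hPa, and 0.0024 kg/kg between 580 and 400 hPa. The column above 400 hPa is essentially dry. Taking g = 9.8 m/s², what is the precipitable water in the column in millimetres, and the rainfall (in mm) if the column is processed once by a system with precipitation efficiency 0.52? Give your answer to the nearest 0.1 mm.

Precipitable water is the column-integrated vapour mass per unit area: PW = (1/g) Σ q̄ Δp, with q in kg/kg and Δp in Pa (1 kg/m² of water = 1 mm).
Layer 1015–920 hPa: Δp = 95 hPa = 9500 Pa, q̄ = 0.013 kg/kg → 0.013 × 9500 / 9.8 = 12.60 mm
Layer 920–580 hPa: Δp = 340 hPa = 34000 Pa, q̄ = 0.0051 kg/kg → 0.0051 × 34000 / 9.8 = 17.69 mm
Layer 580–400 hPa: Δp = 180 hPa = 18000 Pa, q̄ = 0.0024 kg/kg → 0.0024 × 18000 / 9.8 = 4.41 mm
PW = 12.60 + 17.69 + 4.41 = 34.70 ≈ 34.7 mm.
Rainfall = ε × PW = 0.52 × 34.7 = 18.0 mm.

PW ≈ 34.7 mm; rainfall ≈ 18.0 mm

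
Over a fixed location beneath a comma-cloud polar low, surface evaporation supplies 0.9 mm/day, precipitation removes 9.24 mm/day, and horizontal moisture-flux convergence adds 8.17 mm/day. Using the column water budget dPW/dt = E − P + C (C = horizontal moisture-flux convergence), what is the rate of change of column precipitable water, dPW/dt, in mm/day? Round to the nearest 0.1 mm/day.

dPW/dt ≈ -0.2 mm/day

dPW/dt = E − P + C = 0.9 − 9.24 + (8.17) = -0.2 mm/day.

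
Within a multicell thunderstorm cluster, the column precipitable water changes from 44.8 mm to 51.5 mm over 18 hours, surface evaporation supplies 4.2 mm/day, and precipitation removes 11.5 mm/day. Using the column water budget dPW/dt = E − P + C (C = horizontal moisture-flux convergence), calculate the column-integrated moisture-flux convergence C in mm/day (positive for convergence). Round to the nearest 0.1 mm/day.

dPW/dt = (51.5 − 44.8) mm / (18/24 day) = +8.933 mm/day.
C = dPW/dt − E + P = (+8.933) − 4.2 + 11.5 = 16.2 mm/day.

C ≈ 16.2 mm/day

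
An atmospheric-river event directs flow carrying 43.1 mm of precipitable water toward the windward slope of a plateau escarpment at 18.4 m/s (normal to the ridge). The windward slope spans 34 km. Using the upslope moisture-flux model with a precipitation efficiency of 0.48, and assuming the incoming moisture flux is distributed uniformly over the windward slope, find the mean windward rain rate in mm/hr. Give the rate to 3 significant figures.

R ≈ 40.3 mm/hr

Incoming column moisture flux per unit ridge length: F = V × PW = 18.4 × 43.1 = 793.04 mm·m/s.
Spread over the 34 km slope with efficiency ε = 0.48: R = ε·F/W = 0.48 × 793.04 / 34000 m = 1.120e-02 mm/s.
R = 1.120e-02 × 3600 = 40.3 mm/hr.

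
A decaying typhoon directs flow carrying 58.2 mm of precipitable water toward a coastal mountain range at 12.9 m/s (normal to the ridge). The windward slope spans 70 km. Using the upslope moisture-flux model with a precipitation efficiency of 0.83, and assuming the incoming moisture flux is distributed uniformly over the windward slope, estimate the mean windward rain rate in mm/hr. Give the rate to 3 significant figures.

Incoming column moisture flux per unit ridge length: F = V × PW = 12.9 × 58.2 = 750.78 mm·m/s.
Spread over the 70 km slope with efficiency ε = 0.83: R = ε·F/W = 0.83 × 750.78 / 70000 m = 8.902e-03 mm/s.
R = 8.902e-03 × 3600 = 32.0 mm/hr.

R ≈ 32.0 mm/hr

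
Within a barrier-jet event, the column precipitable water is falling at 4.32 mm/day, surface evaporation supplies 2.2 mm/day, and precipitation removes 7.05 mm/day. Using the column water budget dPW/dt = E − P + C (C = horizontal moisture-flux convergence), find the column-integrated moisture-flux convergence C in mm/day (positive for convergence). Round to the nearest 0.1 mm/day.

C ≈ 0.5 mm/day

dPW/dt = -4.32 mm/day.
C = dPW/dt − E + P = (-4.32) − 2.2 + 7.05 = 0.5 mm/day.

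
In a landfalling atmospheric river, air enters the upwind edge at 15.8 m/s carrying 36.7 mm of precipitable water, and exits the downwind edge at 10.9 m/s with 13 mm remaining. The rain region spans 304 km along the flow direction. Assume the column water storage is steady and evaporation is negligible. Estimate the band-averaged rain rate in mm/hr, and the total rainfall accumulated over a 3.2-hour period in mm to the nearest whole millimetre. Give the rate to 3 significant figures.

Column moisture flux per unit crosswind length is F = V × PW.
Inflow: F_in = 15.8 × 36.7 = 579.86 mm·m/s
Outflow: F_out = 10.9 × 13 = 141.7 mm·m/s
Steady-state rate R = (F_in − F_out)/L = (579.86 − 141.7) / 304000 m = 1.441e-03 mm/s.
R = 1.441e-03 × 3600 = 5.19 mm/hr.
Over 3.2 h: total = 5.19 × 3.2 = 16.608 ≈ 17 mm.

R ≈ 5.19 mm/hr; total ≈ 17 mm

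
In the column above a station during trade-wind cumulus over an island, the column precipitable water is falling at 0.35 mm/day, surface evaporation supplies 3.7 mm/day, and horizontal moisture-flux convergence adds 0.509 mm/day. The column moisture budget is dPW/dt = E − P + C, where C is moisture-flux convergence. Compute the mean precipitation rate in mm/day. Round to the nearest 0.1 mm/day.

dPW/dt = -0.35 mm/day.
P = E + C − dPW/dt = 3.7 + (0.509) − (-0.35) = 4.6 mm/day.

P ≈ 4.6 mm/day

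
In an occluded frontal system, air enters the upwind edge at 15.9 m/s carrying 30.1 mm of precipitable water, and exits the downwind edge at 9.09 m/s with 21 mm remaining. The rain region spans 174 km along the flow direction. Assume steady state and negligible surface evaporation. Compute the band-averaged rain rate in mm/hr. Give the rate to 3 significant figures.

Column moisture flux per unit crosswind length is F = V × PW.
Inflow: F_in = 15.9 × 30.1 = 478.59 mm·m/s
Outflow: F_out = 9.09 × 21 = 190.89 mm·m/s
Steady-state rate R = (F_in − F_out)/L = (478.59 − 190.89) / 174000 m = 1.653e-03 mm/s.
R = 1.653e-03 × 3600 = 5.95 mm/hr.

R ≈ 5.95 mm/hr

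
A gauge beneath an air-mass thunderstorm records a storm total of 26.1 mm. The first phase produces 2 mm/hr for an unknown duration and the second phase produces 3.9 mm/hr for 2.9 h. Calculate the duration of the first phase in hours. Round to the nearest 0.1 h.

Known phases: 3.9 × 2.9 = 11.31 mm.
Remaining depth = 26.1 − 11.31 = 14.79 mm.
Duration = 14.79 / 2 = 7.4 h.

duration ≈ 7.4 h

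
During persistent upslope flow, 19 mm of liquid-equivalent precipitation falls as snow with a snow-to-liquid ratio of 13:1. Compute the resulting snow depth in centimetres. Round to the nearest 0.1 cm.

Snow depth = liquid × ratio = 19 mm × 13 = 247 mm = 24.7 cm.

snow depth ≈ 24.7 cm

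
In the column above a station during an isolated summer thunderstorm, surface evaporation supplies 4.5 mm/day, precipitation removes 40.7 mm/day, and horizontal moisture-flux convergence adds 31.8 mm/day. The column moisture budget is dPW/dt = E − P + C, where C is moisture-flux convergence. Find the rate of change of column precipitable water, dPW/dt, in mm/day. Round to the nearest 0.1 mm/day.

dPW/dt ≈ -4.4 mm/day

dPW/dt = E − P + C = 4.5 − 40.7 + (31.8) = -4.4 mm/day.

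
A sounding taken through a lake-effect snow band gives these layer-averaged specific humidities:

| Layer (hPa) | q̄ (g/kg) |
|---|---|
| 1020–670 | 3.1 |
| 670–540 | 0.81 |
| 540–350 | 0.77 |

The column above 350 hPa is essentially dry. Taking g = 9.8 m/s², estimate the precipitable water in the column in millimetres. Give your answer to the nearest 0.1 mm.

Precipitable water is the column-integrated vapour mass per unit area: PW = (1/g) Σ q̄ Δp, with q in kg/kg and Δp in Pa (1 kg/m² of water = 1 mm).
Layer 1020–670 hPa: Δp = 350 hPa = 35000 Pa, q̄ = 0.0031 kg/kg → 0.0031 × 35000 / 9.8 = 11.07 mm
Layer 670–540 hPa: Δp = 130 hPa = 13000 Pa, q̄ = 0.00081 kg/kg → 0.00081 × 13000 / 9.8 = 1.07 mm
Layer 540–350 hPa: Δp = 190 hPa = 19000 Pa, q̄ = 0.00077 kg/kg → 0.00077 × 19000 / 9.8 = 1.49 mm
PW = 11.07 + 1.07 + 1.49 = 13.63 ≈ 13.6 mm.

PW ≈ 13.6 mm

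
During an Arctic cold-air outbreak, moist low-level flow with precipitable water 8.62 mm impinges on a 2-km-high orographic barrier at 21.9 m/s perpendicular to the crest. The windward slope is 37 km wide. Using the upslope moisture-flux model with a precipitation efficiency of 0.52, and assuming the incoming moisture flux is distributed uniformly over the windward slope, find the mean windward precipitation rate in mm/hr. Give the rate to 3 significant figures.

R ≈ 9.55 mm/hr

Incoming column moisture flux per unit ridge length: F = V × PW = 21.9 × 8.62 = 188.778 mm·m/s.
Spread over the 37 km slope with efficiency ε = 0.52: R = ε·F/W = 0.52 × 188.778 / 37000 m = 2.653e-03 mm/s.
R = 2.653e-03 × 3600 = 9.55 mm/hr.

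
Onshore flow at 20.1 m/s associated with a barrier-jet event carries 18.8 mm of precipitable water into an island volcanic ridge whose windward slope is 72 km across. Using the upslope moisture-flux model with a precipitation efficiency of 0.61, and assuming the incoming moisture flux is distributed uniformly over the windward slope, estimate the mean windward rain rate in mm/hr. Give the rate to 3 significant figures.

R ≈ 11.5 mm/hr

Incoming column moisture flux per unit ridge length: F = V × PW = 20.1 × 18.8 = 377.88 mm·m/s.
Spread over the 72 km slope with efficiency ε = 0.61: R = ε·F/W = 0.61 × 377.88 / 72000 m = 3.201e-03 mm/s.
R = 3.201e-03 × 3600 = 11.5 mm/hr.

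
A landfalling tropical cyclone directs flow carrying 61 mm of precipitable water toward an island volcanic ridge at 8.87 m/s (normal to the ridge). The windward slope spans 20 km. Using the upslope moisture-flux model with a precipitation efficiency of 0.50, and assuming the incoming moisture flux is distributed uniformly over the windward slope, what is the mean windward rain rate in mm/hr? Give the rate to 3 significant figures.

R ≈ 48.7 mm/hr

Incoming column moisture flux per unit ridge length: F = V × PW = 8.87 × 61 = 541.07 mm·m/s.
Spread over the 20 km slope with efficiency ε = 0.50: R = ε·F/W = 0.50 × 541.07 / 20000 m = 1.353e-02 mm/s.
R = 1.353e-02 × 3600 = 48.7 mm/hr.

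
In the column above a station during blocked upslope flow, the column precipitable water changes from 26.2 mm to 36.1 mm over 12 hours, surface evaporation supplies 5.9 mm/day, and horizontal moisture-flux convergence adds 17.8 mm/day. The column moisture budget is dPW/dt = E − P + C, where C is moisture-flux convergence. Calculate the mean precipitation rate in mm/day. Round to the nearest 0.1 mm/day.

dPW/dt = (36.1 − 26.2) mm / (12/24 day) = +19.800 mm/day.
P = E + C − dPW/dt = 5.9 + (17.8) − (+19.800) = 3.9 mm/day.

P ≈ 3.9 mm/day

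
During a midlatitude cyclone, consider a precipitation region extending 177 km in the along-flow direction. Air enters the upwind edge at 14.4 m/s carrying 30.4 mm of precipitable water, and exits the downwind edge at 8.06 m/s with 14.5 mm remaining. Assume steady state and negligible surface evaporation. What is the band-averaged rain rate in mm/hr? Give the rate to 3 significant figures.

R ≈ 6.53 mm/hr

Column moisture flux per unit crosswind length is F = V × PW.
Inflow: F_in = 14.4 × 30.4 = 437.76 mm·m/s
Outflow: F_out = 8.06 × 14.5 = 116.87 mm·m/s
Steady-state rate R = (F_in − F_out)/L = (437.76 − 116.87) / 177000 m = 1.813e-03 mm/s.
R = 1.813e-03 × 3600 = 6.53 mm/hr.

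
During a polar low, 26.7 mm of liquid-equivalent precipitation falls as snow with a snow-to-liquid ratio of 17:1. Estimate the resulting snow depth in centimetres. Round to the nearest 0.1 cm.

snow depth ≈ 45.4 cm

Snow depth = liquid × ratio = 26.7 mm × 17 = 453.9 mm = 45.4 cm.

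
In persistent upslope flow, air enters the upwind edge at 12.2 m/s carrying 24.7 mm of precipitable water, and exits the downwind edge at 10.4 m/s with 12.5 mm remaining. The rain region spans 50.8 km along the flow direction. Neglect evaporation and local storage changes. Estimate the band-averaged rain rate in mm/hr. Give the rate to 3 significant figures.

Column moisture flux per unit crosswind length is F = V × PW.
Inflow: F_in = 12.2 × 24.7 = 301.34 mm·m/s
Outflow: F_out = 10.4 × 12.5 = 130 mm·m/s
Steady-state rate R = (F_in − F_out)/L = (301.34 − 130) / 50800 m = 3.373e-03 mm/s.
R = 3.373e-03 × 3600 = 12.1 mm/hr.

R ≈ 12.1 mm/hr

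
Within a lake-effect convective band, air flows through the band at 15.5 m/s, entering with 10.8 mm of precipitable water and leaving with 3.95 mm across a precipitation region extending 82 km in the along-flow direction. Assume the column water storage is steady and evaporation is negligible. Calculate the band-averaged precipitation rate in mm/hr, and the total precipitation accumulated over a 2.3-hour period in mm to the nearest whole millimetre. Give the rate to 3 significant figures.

Column moisture flux per unit crosswind length is F = V × PW.
Inflow: F_in = 15.5 × 10.8 = 167.4 mm·m/s
Outflow: F_out = 15.5 × 3.95 = 61.225 mm·m/s
Steady-state rate R = (F_in − F_out)/L = (167.4 − 61.225) / 82000 m = 1.295e-03 mm/s.
R = 1.295e-03 × 3600 = 4.66 mm/hr.
Over 2.3 h: total = 4.66 × 2.3 = 10.718 ≈ 11 mm.

R ≈ 4.66 mm/hr; total ≈ 11 mm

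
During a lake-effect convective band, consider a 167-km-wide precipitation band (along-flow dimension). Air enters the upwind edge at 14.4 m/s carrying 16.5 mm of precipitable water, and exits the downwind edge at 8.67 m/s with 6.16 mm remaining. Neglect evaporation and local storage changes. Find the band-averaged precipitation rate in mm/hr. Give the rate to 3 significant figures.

R ≈ 3.97 mm/hr

Column moisture flux per unit crosswind length is F = V × PW.
Inflow: F_in = 14.4 × 16.5 = 237.6 mm·m/s
Outflow: F_out = 8.67 × 6.16 = 53.4072 mm·m/s
Steady-state rate R = (F_in − F_out)/L = (237.6 − 53.4072) / 167000 m = 1.103e-03 mm/s.
R = 1.103e-03 × 3600 = 3.97 mm/hr.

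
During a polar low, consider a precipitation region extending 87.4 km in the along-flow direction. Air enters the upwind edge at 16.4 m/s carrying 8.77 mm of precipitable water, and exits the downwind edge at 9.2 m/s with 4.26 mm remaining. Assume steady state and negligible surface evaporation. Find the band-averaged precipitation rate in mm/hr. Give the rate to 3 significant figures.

Column moisture flux per unit crosswind length is F = V × PW.
Inflow: F_in = 16.4 × 8.77 = 143.828 mm·m/s
Outflow: F_out = 9.2 × 4.26 = 39.192 mm·m/s
Steady-state rate R = (F_in − F_out)/L = (143.828 − 39.192) / 87400 m = 1.197e-03 mm/s.
R = 1.197e-03 × 3600 = 4.31 mm/hr.

R ≈ 4.31 mm/hr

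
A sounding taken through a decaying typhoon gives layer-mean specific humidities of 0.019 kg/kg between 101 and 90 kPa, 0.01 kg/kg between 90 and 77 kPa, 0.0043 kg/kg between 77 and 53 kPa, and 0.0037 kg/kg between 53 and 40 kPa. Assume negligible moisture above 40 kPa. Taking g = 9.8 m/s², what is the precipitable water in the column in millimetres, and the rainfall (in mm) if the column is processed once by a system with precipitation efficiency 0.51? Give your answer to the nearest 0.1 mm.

PW ≈ 50.0 mm; rainfall ≈ 25.5 mm

Precipitable water is the column-integrated vapour mass per unit area: PW = (1/g) Σ q̄ Δp, with q in kg/kg and Δp in Pa (1 kg/m² of water = 1 mm).
Layer 101–90 kPa: Δp = 110 hPa = 11000 Pa, q̄ = 0.019 kg/kg → 0.019 × 11000 / 9.8 = 21.33 mm
Layer 90–77 kPa: Δp = 130 hPa = 13000 Pa, q̄ = 0.01 kg/kg → 0.01 × 13000 / 9.8 = 13.27 mm
Layer 77–53 kPa: Δp = 240 hPa = 24000 Pa, q̄ = 0.0043 kg/kg → 0.0043 × 24000 / 9.8 = 10.53 mm
Layer 53–40 kPa: Δp = 130 hPa = 13000 Pa, q̄ = 0.0037 kg/kg → 0.0037 × 13000 / 9.8 = 4.91 mm
PW = 21.33 + 13.27 + 10.53 + 4.91 = 50.04 ≈ 50.0 mm.
Rainfall = ε × PW = 0.51 × 50.0 = 25.5 mm.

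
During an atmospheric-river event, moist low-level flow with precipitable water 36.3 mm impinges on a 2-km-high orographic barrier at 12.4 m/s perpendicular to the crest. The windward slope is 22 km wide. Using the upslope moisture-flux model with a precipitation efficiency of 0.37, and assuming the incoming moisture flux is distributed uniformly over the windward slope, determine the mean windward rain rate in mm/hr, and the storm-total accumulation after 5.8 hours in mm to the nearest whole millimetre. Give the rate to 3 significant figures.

Incoming column moisture flux per unit ridge length: F = V × PW = 12.4 × 36.3 = 450.12 mm·m/s.
Spread over the 22 km slope with efficiency ε = 0.37: R = ε·F/W = 0.37 × 450.12 / 22000 m = 7.570e-03 mm/s.
R = 7.570e-03 × 3600 = 27.3 mm/hr.
Over 5.8 h: total = 27.3 × 5.8 = 158.34 ≈ 158 mm.

R ≈ 27.3 mm/hr; total ≈ 158 mm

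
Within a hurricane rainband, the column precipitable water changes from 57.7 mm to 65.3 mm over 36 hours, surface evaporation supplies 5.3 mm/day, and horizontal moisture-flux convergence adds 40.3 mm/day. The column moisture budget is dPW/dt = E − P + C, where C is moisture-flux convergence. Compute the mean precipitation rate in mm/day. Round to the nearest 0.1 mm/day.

P ≈ 40.5 mm/day

dPW/dt = (65.3 − 57.7) mm / (36/24 day) = +5.067 mm/day.
P = E + C − dPW/dt = 5.3 + (40.3) − (+5.067) = 40.5 mm/day.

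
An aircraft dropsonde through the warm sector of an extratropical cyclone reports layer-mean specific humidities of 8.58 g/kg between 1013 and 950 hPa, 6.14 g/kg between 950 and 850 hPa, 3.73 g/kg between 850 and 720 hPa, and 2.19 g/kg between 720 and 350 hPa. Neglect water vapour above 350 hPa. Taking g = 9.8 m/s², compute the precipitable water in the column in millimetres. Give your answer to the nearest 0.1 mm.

Precipitable water is the column-integrated vapour mass per unit area: PW = (1/g) Σ q̄ Δp, with q in kg/kg and Δp in Pa (1 kg/m² of water = 1 mm).
Layer 1013–950 hPa: Δp = 63 hPa = 6300 Pa, q̄ = 0.00858 kg/kg → 0.00858 × 6300 / 9.8 = 5.52 mm
Layer 950–850 hPa: Δp = 100 hPa = 10000 Pa, q̄ = 0.00614 kg/kg → 0.00614 × 10000 / 9.8 = 6.27 mm
Layer 850–720 hPa: Δp = 130 hPa = 13000 Pa, q̄ = 0.00373 kg/kg → 0.00373 × 13000 / 9.8 = 4.95 mm
Layer 720–350 hPa: Δp = 370 hPa = 37000 Pa, q̄ = 0.00219 kg/kg → 0.00219 × 37000 / 9.8 = 8.27 mm
PW = 5.52 + 6.27 + 4.95 + 8.27 = 25.01 ≈ 25.0 mm.

PW ≈ 25.0 mm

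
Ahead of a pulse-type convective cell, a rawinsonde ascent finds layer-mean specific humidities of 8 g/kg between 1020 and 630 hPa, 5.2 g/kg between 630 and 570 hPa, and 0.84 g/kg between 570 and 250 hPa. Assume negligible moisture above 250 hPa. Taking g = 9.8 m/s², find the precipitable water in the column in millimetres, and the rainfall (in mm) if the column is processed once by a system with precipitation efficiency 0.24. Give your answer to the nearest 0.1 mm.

PW ≈ 37.8 mm; rainfall ≈ 9.1 mm

Precipitable water is the column-integrated vapour mass per unit area: PW = (1/g) Σ q̄ Δp, with q in kg/kg and Δp in Pa (1 kg/m² of water = 1 mm).
Layer 1020–630 hPa: Δp = 390 hPa = 39000 Pa, q̄ = 0.008 kg/kg → 0.008 × 39000 / 9.8 = 31.84 mm
Layer 630–570 hPa: Δp = 60 hPa = 6000 Pa, q̄ = 0.0052 kg/kg → 0.0052 × 6000 / 9.8 = 3.18 mm
Layer 570–250 hPa: Δp = 320 hPa = 32000 Pa, q̄ = 0.00084 kg/kg → 0.00084 × 32000 / 9.8 = 2.74 mm
PW = 31.84 + 3.18 + 2.74 = 37.76 ≈ 37.8 mm.
Rainfall = ε × PW = 0.24 × 37.8 = 9.1 mm.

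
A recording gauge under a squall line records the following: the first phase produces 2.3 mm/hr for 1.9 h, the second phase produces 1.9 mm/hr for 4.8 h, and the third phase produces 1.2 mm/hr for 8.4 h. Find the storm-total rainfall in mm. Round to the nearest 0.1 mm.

Total = Σ Rᵢ Δtᵢ = 2.3 × 1.9 + 1.9 × 4.8 + 1.2 × 8.4
      = 4.37 + 9.12 + 10.08 = 23.6 mm.

total ≈ 23.6 mm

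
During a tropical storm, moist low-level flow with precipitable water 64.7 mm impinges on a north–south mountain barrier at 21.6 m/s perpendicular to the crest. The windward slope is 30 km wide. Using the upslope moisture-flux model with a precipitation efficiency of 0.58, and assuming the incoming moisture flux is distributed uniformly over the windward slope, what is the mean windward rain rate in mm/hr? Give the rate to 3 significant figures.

R ≈ 97.3 mm/hr

Incoming column moisture flux per unit ridge length: F = V × PW = 21.6 × 64.7 = 1397.52 mm·m/s.
Spread over the 30 km slope with efficiency ε = 0.58: R = ε·F/W = 0.58 × 1397.52 / 30000 m = 2.702e-02 mm/s.
R = 2.702e-02 × 3600 = 97.3 mm/hr.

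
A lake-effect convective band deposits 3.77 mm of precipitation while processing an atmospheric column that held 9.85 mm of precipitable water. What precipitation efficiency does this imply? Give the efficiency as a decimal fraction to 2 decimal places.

ε ≈ 0.38

ε = precipitation / PW = 3.77 / 9.85 = 0.38.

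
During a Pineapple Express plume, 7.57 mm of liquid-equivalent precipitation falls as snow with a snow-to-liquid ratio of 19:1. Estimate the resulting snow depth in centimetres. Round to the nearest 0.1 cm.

Snow depth = liquid × ratio = 7.57 mm × 19 = 143.83 mm = 14.4 cm.

snow depth ≈ 14.4 cm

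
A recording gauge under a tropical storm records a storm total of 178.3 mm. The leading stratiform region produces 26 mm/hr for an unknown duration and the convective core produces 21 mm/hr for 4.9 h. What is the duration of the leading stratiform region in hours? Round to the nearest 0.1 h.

Known phases: 21 × 4.9 = 102.9 mm.
Remaining depth = 178.3 − 102.9 = 75.4 mm.
Duration = 75.4 / 26 = 2.9 h.

duration ≈ 2.9 h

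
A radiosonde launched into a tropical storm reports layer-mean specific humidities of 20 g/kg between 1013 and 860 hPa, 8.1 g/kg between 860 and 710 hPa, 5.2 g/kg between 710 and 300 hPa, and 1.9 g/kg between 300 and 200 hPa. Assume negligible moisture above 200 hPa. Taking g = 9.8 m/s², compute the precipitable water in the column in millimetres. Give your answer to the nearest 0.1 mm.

Precipitable water is the column-integrated vapour mass per unit area: PW = (1/g) Σ q̄ Δp, with q in kg/kg and Δp in Pa (1 kg/m² of water = 1 mm).
Layer 1013–860 hPa: Δp = 153 hPa = 15300 Pa, q̄ = 0.02 kg/kg → 0.02 × 15300 / 9.8 = 31.22 mm
Layer 860–710 hPa: Δp = 150 hPa = 15000 Pa, q̄ = 0.0081 kg/kg → 0.0081 × 15000 / 9.8 = 12.40 mm
Layer 710–300 hPa: Δp = 410 hPa = 41000 Pa, q̄ = 0.0052 kg/kg → 0.0052 × 41000 / 9.8 = 21.76 mm
Layer 300–200 hPa: Δp = 100 hPa = 10000 Pa, q̄ = 0.0019 kg/kg → 0.0019 × 10000 / 9.8 = 1.94 mm
PW = 31.22 + 12.40 + 21.76 + 1.94 = 67.32 ≈ 67.3 mm.

PW ≈ 67.3 mm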